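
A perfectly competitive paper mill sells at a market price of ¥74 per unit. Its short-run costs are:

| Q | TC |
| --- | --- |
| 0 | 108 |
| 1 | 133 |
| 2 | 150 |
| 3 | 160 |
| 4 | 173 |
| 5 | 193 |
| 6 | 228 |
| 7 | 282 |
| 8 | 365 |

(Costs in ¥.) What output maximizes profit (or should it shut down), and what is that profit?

Q = 7; profit = ¥236

Tabulate TR − TC: Q=0: -108; Q=1: -59; Q=2: -2; Q=3: 62; Q=4: 123; Q=5: 177; Q=6: 216; Q=7: 236; Q=8: 227.
Profit is maximized at Q = 7. AVC there is 174/7 = ¥24.86 ≤ P, so producing beats shutting down (which would give -¥108).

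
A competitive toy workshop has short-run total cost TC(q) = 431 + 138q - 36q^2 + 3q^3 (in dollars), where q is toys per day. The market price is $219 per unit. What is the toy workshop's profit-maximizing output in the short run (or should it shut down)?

Produce at q = 9

Strip out fixed cost: VC = 138q - 36q^2 + 3q^3. Then AVC = 138 - 36q + 3q^2 and MC = 138 - 72q + 9q^2.
AVC hits its minimum where MC = AVC, at q = 6, giving min AVC = 138 - 36·6 + 3·6^2 = $30.
Because $219 ≥ $30, revenue can cover variable cost; the firm operates.
Set P = MC: 219 = 138 - 72q + 9q^2 → -81 - 72q + 9q^2 = 0. The roots are q = -1 and q = 9; the profit-maximizing output is on the rising part of MC, so q* = 9.
Check: AVC at q = 9 is $57 ≤ P, so revenue covers variable cost.
Profit = P·q − TC = 219·9 − 944 = $1027.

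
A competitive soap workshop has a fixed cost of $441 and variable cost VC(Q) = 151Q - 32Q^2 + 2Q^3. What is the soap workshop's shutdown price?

Short-run supply begins at min AVC. From VC = 151Q - 32Q^2 + 2Q^3, AVC = 151 - 32Q + 2Q^2.
At the minimum of AVC, MC = AVC. MC = 151 - 64Q + 6Q^2; setting MC = AVC gives 4Q^2 - 32Q = 0, so Q = 8. min AVC = 23.
The firm shuts down for any P below $23.

$23 per unit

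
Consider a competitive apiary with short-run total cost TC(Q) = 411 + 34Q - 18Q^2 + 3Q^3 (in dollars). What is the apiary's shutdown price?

The firm shuts down when price falls below the minimum of average variable cost. AVC = VC/Q = 34 - 18Q + 3Q^2.
At the minimum of AVC, MC = AVC. MC = 34 - 36Q + 9Q^2; setting MC = AVC gives 6Q^2 - 18Q = 0, so Q = 3. min AVC = 7.
For P < $7 the firm produces nothing.

$7 per unit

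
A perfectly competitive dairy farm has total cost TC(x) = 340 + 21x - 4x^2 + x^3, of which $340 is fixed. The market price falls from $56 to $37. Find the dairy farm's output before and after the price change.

Output falls from 5 to 4

AVC = 21 - 4x + x^2, minimized at x = 2 where min AVC = $17. MC = 21 - 8x + 3x^2.
At P = $56 ≥ min AVC, set P = MC on the rising branch: x = 5.
At P = $37 ≥ min AVC, set P = MC: x = 4. The firm stays open but cuts output.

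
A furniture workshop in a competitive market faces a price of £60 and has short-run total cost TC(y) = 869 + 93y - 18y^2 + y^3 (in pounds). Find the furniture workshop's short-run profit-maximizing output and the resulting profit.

Profit = -£385 at y = 11

AVC = 93 - 18y + y^2; min AVC = £12 at y = 9. Since P = £60 ≥ min AVC, the firm produces.
With MC = 93 - 36y + 3y^2, P = MC on the upward-sloping part at y* = 11.
TR = 60·11 = 660. TC = 869 + 176 = 1045. Profit = 660 − 1045 = -£385.
By producing, the firm covers all variable cost plus £484 of fixed cost; shutting down would lose the full £869.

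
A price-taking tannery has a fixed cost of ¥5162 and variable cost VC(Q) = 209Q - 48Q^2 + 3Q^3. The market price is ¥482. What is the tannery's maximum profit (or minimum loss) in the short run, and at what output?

Profit = -¥92 at Q = 13

AVC = 209 - 48Q + 3Q^2 has its minimum ¥17 at Q = 8; price ¥482 clears that bar, so the firm operates.
With MC = 209 - 96Q + 9Q^2, P = MC on the upward-sloping part at Q* = 13.
TR = 482·13 = 6266. TC = 5162 + 1196 = 6358. Profit = 6266 − 6358 = -¥92.
That loss of ¥92 beats the ¥5162 the firm would lose by shutting down; producing recovers ¥5070 of fixed cost.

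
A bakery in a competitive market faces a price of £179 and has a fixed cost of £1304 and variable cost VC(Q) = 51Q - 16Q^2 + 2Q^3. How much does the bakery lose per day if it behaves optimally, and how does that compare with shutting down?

AVC = 51 - 16Q + 2Q^2; min AVC = £19 at Q = 4. Since P = £179 ≥ min AVC, the firm produces.
MC = 51 - 32Q + 6Q^2. Setting P = MC and taking the root on the rising branch gives Q* = 8.
TR = 179·8 = 1432. TC = 1304 + 408 = 1712. Profit = 1432 − 1712 = -£280.
That loss of £280 beats the £1304 the firm would lose by shutting down; producing recovers £1024 of fixed cost.

Profit = -£280 at Q = 8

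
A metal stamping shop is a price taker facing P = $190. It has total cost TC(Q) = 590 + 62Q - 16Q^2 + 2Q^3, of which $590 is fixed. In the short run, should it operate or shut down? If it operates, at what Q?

Produce at Q = 8

From TC, MC = TC'(Q) = 62 - 32Q + 6Q^2 and AVC = VC/Q = 62 - 16Q + 2Q^2.
AVC is minimized where dAVC/dQ = -16 + 4Q = 0, at Q = 4; min AVC = 62 - 16·4 + 2·4^2 = $30.
Because $190 ≥ $30, revenue can cover variable cost; the firm operates.
Set P = MC: 190 = 62 - 32Q + 6Q^2 → -128 - 32Q + 6Q^2 = 0. The roots are Q = -8/3 and Q = 8; the profit-maximizing output is on the rising part of MC, so Q* = 8.
Check: AVC at Q = 8 is $62 ≤ P, so revenue covers variable cost.
Profit = P·Q − TC = 190·8 − 1086 = $434.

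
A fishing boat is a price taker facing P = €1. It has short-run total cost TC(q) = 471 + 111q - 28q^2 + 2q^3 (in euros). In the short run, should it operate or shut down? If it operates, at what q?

Shut down

From TC, MC = TC'(q) = 111 - 56q + 6q^2 and AVC = VC/q = 111 - 28q + 2q^2.
The AVC parabola has its vertex at q = 28/4 = 7, where AVC = 111 - 28·7 + 2·7^2 = €13.
P = €1 lies below min AVC = €13; no output level covers variable cost.
The firm minimizes its loss by shutting down and losing only its fixed cost of €471.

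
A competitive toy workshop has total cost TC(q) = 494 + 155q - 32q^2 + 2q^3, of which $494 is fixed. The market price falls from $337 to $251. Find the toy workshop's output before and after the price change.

Output falls from 13 to 12

MC = 155 - 64q + 6q^2; the shutdown threshold is min AVC = $27 (at q = 8).
At P = $337 ≥ min AVC, set P = MC on the rising branch: q = 13.
At P = $251 ≥ min AVC, set P = MC: q = 12. The firm stays open but cuts output.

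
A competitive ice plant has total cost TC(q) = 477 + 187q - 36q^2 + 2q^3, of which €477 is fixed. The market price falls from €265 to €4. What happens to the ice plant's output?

Output falls from 13 to 0 (the firm shuts down)

MC = 187 - 72q + 6q^2; the shutdown threshold is min AVC = €25 (at q = 9).
At P = €265 ≥ min AVC, set P = MC on the rising branch: q = 13.
At P = €4 < min AVC = €25, price no longer covers variable cost at any output, so the firm shuts down: q = 0.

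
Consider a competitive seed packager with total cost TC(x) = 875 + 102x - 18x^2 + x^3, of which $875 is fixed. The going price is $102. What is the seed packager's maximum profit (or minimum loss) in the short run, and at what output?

Profit = -$11 at x = 12

AVC = 102 - 18x + x^2 has its minimum $21 at x = 9; price $102 clears that bar, so the firm operates.
With MC = 102 - 36x + 3x^2, P = MC on the upward-sloping part at x* = 12.
TR = 102·12 = 1224. TC = 875 + 360 = 1235. Profit = 1224 − 1235 = -$11.
Shutting down would mean losing the fixed cost of $875, so operating at a loss of $11 is better by $864.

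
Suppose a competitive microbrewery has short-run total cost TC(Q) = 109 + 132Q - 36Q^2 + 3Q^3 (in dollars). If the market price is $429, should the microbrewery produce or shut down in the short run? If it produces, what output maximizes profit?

Produce at Q = 11

Strip out fixed cost: VC = 132Q - 36Q^2 + 3Q^3. Then AVC = 132 - 36Q + 3Q^2 and MC = 132 - 72Q + 9Q^2.
AVC hits its minimum where MC = AVC, at Q = 6, giving min AVC = 132 - 36·6 + 3·6^2 = $24.
Because $429 ≥ $24, revenue can cover variable cost; the firm operates.
P = MC gives -297 - 72Q + 9Q^2 = 0, with roots -3 and 11. Take the larger (rising MC): Q* = 11.
Check: AVC at Q = 11 is $99 ≤ P, so revenue covers variable cost.
Profit = P·Q − TC = 429·11 − 1198 = $3521.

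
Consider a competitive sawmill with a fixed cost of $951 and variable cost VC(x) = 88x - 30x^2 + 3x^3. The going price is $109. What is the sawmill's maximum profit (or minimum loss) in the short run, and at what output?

Profit = -$363 at x = 7

AVC = 88 - 30x + 3x^2; min AVC = $13 at x = 5. Since P = $109 ≥ min AVC, the firm produces.
With MC = 88 - 60x + 9x^2, P = MC on the upward-sloping part at x* = 7.
TR = 109·7 = 763. TC = 951 + 175 = 1126. Profit = 763 − 1126 = -$363.
Shutting down would mean losing the fixed cost of $951, so operating at a loss of $363 is better by $588.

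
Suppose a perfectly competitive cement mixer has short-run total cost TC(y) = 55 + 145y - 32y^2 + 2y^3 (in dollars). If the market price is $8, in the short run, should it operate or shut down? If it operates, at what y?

From TC, MC = TC'(y) = 145 - 64y + 6y^2 and AVC = VC/y = 145 - 32y + 2y^2.
The AVC parabola has its vertex at y = 32/4 = 8, where AVC = 145 - 32·8 + 2·8^2 = $17.
With P < min AVC ($8 < $17), every unit sold adds to the loss.
Shutting down limits the loss to fixed cost, $55.

Shut down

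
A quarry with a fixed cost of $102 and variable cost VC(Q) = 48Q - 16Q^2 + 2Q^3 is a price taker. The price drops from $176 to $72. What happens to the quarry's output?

AVC = 48 - 16Q + 2Q^2, minimized at Q = 4 where min AVC = $16. MC = 48 - 32Q + 6Q^2.
At P = $176 ≥ min AVC, set P = MC on the rising branch: Q = 8.
At P = $72 ≥ min AVC, set P = MC: Q = 6. The firm stays open but cuts output.

Output falls from 8 to 6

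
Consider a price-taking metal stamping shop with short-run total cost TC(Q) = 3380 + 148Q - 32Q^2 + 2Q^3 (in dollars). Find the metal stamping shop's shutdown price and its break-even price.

Shutdown price = $20; break-even price = $330

Shutdown price = min AVC. AVC = 148 - 32Q + 2Q^2, with vertex at Q = 8 and minimum $20.
ATC = 3380/Q + 148 - 32Q + 2Q^2. Setting dATC/dQ = −3380/Q^2 − 32 + 4Q = 0 gives Q = 13 (since 4·13^3 − 32·13^2 = 3380).
min ATC = 3380/13 + 148 − 32·13 + 2·13^2 = $330. That is the break-even price.
For $20 ≤ P < $330 the firm produces at a loss; below $20 it shuts down.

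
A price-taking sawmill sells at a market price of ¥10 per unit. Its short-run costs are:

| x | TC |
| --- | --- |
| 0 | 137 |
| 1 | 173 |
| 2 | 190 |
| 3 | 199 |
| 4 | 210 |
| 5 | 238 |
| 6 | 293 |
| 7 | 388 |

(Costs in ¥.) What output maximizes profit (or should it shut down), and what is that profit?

Profit at each row (π = 10x − TC): x=0: -137; x=1: -163; x=2: -170; x=3: -169; x=4: -170; x=5: -188; x=6: -233; x=7: -318.
Profit is highest at x = 0. Equivalently, the lowest AVC in the table is 73/4 ≈ ¥18.25 at x = 4, and P = ¥10 falls below it — price never covers variable cost, so the firm shuts down and loses only its fixed cost.

x = 0 (shut down); profit = -¥137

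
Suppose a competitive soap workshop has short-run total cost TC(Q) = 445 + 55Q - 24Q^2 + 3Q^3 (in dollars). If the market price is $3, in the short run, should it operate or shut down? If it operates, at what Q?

From TC, MC = TC'(Q) = 55 - 48Q + 9Q^2 and AVC = VC/Q = 55 - 24Q + 3Q^2.
The AVC parabola has its vertex at Q = 24/6 = 4, where AVC = 55 - 24·4 + 3·4^2 = $7.
Since P = $3 < min AVC = $7, price fails to cover variable cost at any output.
Shutting down limits the loss to fixed cost, $445.

Shut down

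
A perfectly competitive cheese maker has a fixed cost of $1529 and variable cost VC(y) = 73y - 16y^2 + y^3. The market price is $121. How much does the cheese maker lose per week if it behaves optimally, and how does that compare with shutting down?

Profit = -$377 at y = 12

AVC = 73 - 16y + y^2; min AVC = $9 at y = 8. Since P = $121 ≥ min AVC, the firm produces.
MC = 73 - 32y + 3y^2. Setting P = MC and taking the root on the rising branch gives y* = 12.
TR = 121·12 = 1452. TC = 1529 + 300 = 1829. Profit = 1452 − 1829 = -$377.
By producing, the firm covers all variable cost plus $1152 of fixed cost; shutting down would lose the full $1529.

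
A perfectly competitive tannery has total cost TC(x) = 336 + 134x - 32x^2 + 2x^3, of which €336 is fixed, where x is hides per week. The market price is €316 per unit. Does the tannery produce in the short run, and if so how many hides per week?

Strip out fixed cost: VC = 134x - 32x^2 + 2x^3. Then AVC = 134 - 32x + 2x^2 and MC = 134 - 64x + 6x^2.
AVC hits its minimum where MC = AVC, at x = 8, giving min AVC = 134 - 32·8 + 2·8^2 = €6.
Because €316 ≥ €6, revenue can cover variable cost; the firm operates.
Set P = MC: 316 = 134 - 64x + 6x^2 → -182 - 64x + 6x^2 = 0. The roots are x = -7/3 and x = 13; the profit-maximizing output is on the rising part of MC, so x* = 13.
Check: AVC at x = 13 is €56 ≤ P, so revenue covers variable cost.
Profit = P·x − TC = 316·13 − 1064 = €3044.

Produce at x = 13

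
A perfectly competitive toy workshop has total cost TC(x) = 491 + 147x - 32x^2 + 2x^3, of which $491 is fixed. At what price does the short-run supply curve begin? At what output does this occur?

The shutdown price is the minimum of AVC. VC = 147x - 32x^2 + 2x^3, so AVC = 147 - 32x + 2x^2.
At the minimum of AVC, MC = AVC. MC = 147 - 64x + 6x^2; setting MC = AVC gives 4x^2 - 32x = 0, so x = 8. min AVC = 19.
So the shutdown price is $19.

$19 per unit, at x = 8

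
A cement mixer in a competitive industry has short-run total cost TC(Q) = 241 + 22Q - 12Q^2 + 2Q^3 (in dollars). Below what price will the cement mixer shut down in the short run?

$4 per unit

Short-run supply begins at min AVC. From VC = 22Q - 12Q^2 + 2Q^3, AVC = 22 - 12Q + 2Q^2.
At the minimum of AVC, MC = AVC. MC = 22 - 24Q + 6Q^2; setting MC = AVC gives 4Q^2 - 12Q = 0, so Q = 3. min AVC = 4.
For P < $4 the firm produces nothing.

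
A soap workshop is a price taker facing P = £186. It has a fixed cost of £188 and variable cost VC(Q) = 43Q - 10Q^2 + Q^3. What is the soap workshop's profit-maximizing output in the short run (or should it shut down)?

From TC, MC = TC'(Q) = 43 - 20Q + 3Q^2 and AVC = VC/Q = 43 - 10Q + Q^2.
The AVC parabola has its vertex at Q = 10/2 = 5, where AVC = 43 - 10·5 + 5^2 = £18.
Because £186 ≥ £18, revenue can cover variable cost; the firm operates.
Set P = MC: 186 = 43 - 20Q + 3Q^2 → -143 - 20Q + 3Q^2 = 0. The roots are Q = -13/3 and Q = 11; the profit-maximizing output is on the rising part of MC, so Q* = 11.
Check: AVC at Q = 11 is £54 ≤ P, so revenue covers variable cost.
Profit = P·Q − TC = 186·11 − 782 = £1264.

Produce at Q = 11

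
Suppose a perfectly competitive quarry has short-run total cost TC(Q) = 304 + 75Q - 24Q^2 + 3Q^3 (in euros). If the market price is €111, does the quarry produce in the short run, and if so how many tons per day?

From TC, MC = TC'(Q) = 75 - 48Q + 9Q^2 and AVC = VC/Q = 75 - 24Q + 3Q^2.
AVC is minimized where dAVC/dQ = -24 + 6Q = 0, at Q = 4; min AVC = 75 - 24·4 + 3·4^2 = €27.
P = €111 exceeds min AVC = €27, so the firm stays open.
P = MC gives -36 - 48Q + 9Q^2 = 0, with roots -2/3 and 6. Take the larger (rising MC): Q* = 6.
Check: AVC at Q = 6 is €39 ≤ P, so revenue covers variable cost.
Profit = P·Q − TC = 111·6 − 538 = €128.

Produce at Q = 6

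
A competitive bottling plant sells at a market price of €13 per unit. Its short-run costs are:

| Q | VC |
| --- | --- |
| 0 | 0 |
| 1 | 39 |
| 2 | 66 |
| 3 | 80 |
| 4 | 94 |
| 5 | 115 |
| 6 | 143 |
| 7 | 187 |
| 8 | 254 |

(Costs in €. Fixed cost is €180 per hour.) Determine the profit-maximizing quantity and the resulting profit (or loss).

Q = 0 (shut down); profit = -€180

Compute π = P·Q − TC at each output: Q=0: -180; Q=1: -206; Q=2: -220; Q=3: -221; Q=4: -222; Q=5: -230; Q=6: -245; Q=7: -276; Q=8: -330.
Profit is highest at Q = 0. Equivalently, the lowest AVC in the table is 115/5 ≈ €23 at Q = 5, and P = €13 falls below it — price never covers variable cost, so the firm shuts down and loses only its fixed cost.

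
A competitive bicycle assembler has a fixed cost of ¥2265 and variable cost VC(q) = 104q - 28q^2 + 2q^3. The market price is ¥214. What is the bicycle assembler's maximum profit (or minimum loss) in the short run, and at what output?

AVC = 104 - 28q + 2q^2; min AVC = ¥6 at q = 7. Since P = ¥214 ≥ min AVC, the firm produces.
With MC = 104 - 56q + 6q^2, P = MC on the upward-sloping part at q* = 11.
TR = 214·11 = 2354. TC = 2265 + 418 = 2683. Profit = 2354 − 2683 = -¥329.
By producing, the firm covers all variable cost plus ¥1936 of fixed cost; shutting down would lose the full ¥2265.

Profit = -¥329 at q = 11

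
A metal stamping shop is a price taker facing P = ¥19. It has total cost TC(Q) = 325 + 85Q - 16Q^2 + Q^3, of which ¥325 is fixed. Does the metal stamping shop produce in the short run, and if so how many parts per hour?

Shut down

Variable cost is VC = 85Q - 16Q^2 + Q^3, so AVC = VC/Q = 85 - 16Q + Q^2 and MC = dTC/dQ = 85 - 32Q + 3Q^2.
AVC is minimized where dAVC/dQ = -16 + 2Q = 0, at Q = 8; min AVC = 85 - 16·8 + 8^2 = ¥21.
Since P = ¥19 < min AVC = ¥21, price fails to cover variable cost at any output.
Best response: produce nothing and absorb the ¥325 fixed cost.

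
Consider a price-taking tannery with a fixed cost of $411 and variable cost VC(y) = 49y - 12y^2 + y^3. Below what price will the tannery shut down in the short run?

$13 per unit

The shutdown price is the minimum of AVC. VC = 49y - 12y^2 + y^3, so AVC = 49 - 12y + y^2.
dAVC/dy = -12 + 2y = 0 gives y = 6. min AVC = 49 - 12·6 + 6^2 = 13.
For P < $13 the firm produces nothing.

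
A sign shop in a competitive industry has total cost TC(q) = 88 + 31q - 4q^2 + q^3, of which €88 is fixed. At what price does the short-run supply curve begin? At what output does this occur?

€27 per unit, at q = 2

The firm shuts down when price falls below the minimum of average variable cost. AVC = VC/q = 31 - 4q + q^2.
dAVC/dq = -4 + 2q = 0 gives q = 2. min AVC = 31 - 4·2 + 2^2 = 27.
So the shutdown price is €27.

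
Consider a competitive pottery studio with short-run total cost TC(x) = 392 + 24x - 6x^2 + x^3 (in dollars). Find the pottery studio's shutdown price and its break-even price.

AVC = 24 - 6x + x^2; minimized at x = 3, giving min AVC = $15. That is the shutdown price.
ATC = 392/x + 24 - 6x + x^2. Setting dATC/dx = −392/x^2 − 6 + 2x = 0 gives x = 7 (since 2·7^3 − 6·7^2 = 392).
min ATC = 392/7 + 24 − 6·7 + 7^2 = $87. That is the break-even price.
Between these two prices the firm operates at a loss; above $87 it earns a profit.

Shutdown price = $15; break-even price = $87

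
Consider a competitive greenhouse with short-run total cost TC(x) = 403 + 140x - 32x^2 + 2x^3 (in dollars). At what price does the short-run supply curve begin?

The firm shuts down when price falls below the minimum of average variable cost. AVC = VC/x = 140 - 32x + 2x^2.
At the minimum of AVC, MC = AVC. MC = 140 - 64x + 6x^2; setting MC = AVC gives 4x^2 - 32x = 0, so x = 8. min AVC = 12.
So the shutdown price is $12.

$12 per unit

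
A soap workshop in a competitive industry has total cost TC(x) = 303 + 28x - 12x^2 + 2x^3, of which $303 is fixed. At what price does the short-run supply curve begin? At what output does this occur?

$10 per unit, at x = 3

The firm shuts down when price falls below the minimum of average variable cost. AVC = VC/x = 28 - 12x + 2x^2.
dAVC/dx = -12 + 4x = 0 gives x = 3. min AVC = 28 - 12·3 + 2·3^2 = 10.
So the shutdown price is $10.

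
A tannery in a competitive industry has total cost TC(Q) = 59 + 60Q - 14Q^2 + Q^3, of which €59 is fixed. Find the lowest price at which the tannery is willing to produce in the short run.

Short-run supply begins at min AVC. From VC = 60Q - 14Q^2 + Q^3, AVC = 60 - 14Q + Q^2.
dAVC/dQ = -14 + 2Q = 0 gives Q = 7. min AVC = 60 - 14·7 + 7^2 = 11.
The firm shuts down for any P below €11.

€11 per unit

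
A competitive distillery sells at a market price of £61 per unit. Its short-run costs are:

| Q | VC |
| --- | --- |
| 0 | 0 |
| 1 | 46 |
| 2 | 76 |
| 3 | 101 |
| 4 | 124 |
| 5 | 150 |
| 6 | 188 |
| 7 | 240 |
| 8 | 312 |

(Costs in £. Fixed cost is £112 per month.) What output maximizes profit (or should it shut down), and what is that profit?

Q = 7; profit = £75

Tabulate TR − TC: Q=0: -112; Q=1: -97; Q=2: -66; Q=3: -30; Q=4: 8; Q=5: 43; Q=6: 66; Q=7: 75; Q=8: 64.
Profit is maximized at Q = 7. AVC there is 240/7 = £34.29 ≤ P, so producing beats shutting down (which would give -£112).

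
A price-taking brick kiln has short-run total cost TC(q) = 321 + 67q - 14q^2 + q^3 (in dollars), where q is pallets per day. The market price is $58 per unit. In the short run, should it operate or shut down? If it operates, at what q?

Produce at q = 9

From TC, MC = TC'(q) = 67 - 28q + 3q^2 and AVC = VC/q = 67 - 14q + q^2.
AVC is minimized where dAVC/dq = -14 + 2q = 0, at q = 7; min AVC = 67 - 14·7 + 7^2 = $18.
Because $58 ≥ $18, revenue can cover variable cost; the firm operates.
Solving P = MC: 9 - 28q + 3q^2 = 0 ⇒ q = 1/3 or 9. On the upward-sloping branch, q* = 9.
Check: AVC at q = 9 is $22 ≤ P, so revenue covers variable cost.
Profit = P·q − TC = 58·9 − 519 = $3.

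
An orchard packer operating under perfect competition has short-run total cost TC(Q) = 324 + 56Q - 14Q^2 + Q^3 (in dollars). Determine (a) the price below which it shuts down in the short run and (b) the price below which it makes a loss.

Shutdown price = $7; break-even price = $47

AVC = 56 - 14Q + Q^2; minimized at Q = 7, giving min AVC = $7. That is the shutdown price.
ATC = 324/Q + 56 - 14Q + Q^2. Setting dATC/dQ = −324/Q^2 − 14 + 2Q = 0 gives Q = 9 (since 2·9^3 − 14·9^2 = 324).
min ATC = 324/9 + 56 − 14·9 + 9^2 = $47. That is the break-even price.
For $7 ≤ P < $47 the firm produces at a loss; below $7 it shuts down.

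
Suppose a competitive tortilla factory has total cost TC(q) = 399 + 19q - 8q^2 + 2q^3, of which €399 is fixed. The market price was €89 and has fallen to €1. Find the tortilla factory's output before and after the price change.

AVC = 19 - 8q + 2q^2, minimized at q = 2 where min AVC = €11. MC = 19 - 16q + 6q^2.
With P = €89 above the shutdown price, P = MC gives q = 5.
At P = €1 < min AVC = €11, price no longer covers variable cost at any output, so the firm shuts down: q = 0.

Output falls from 5 to 0 (the firm shuts down)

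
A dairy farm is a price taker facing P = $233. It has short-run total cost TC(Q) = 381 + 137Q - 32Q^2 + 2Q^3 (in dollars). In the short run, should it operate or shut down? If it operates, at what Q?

From TC, MC = TC'(Q) = 137 - 64Q + 6Q^2 and AVC = VC/Q = 137 - 32Q + 2Q^2.
AVC is minimized where dAVC/dQ = -32 + 4Q = 0, at Q = 8; min AVC = 137 - 32·8 + 2·8^2 = $9.
Because $233 ≥ $9, revenue can cover variable cost; the firm operates.
P = MC gives -96 - 64Q + 6Q^2 = 0, with roots -4/3 and 12. Take the larger (rising MC): Q* = 12.
Check: AVC at Q = 12 is $41 ≤ P, so revenue covers variable cost.
Profit = P·Q − TC = 233·12 − 873 = $1923.

Produce at Q = 12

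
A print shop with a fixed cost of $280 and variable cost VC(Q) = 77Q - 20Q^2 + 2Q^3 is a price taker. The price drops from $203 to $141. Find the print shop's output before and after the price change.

MC = 77 - 40Q + 6Q^2; the shutdown threshold is min AVC = $27 (at Q = 5).
With P = $203 above the shutdown price, P = MC gives Q = 9.
At P = $141 ≥ min AVC, set P = MC: Q = 8. The firm stays open but cuts output.

Output falls from 9 to 8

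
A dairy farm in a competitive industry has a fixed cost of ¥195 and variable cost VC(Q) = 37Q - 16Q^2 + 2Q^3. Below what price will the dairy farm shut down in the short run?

The shutdown price is the minimum of AVC. VC = 37Q - 16Q^2 + 2Q^3, so AVC = 37 - 16Q + 2Q^2.
At the minimum of AVC, MC = AVC. MC = 37 - 32Q + 6Q^2; setting MC = AVC gives 4Q^2 - 16Q = 0, so Q = 4. min AVC = 5.
The firm shuts down for any P below ¥5.

¥5 per unit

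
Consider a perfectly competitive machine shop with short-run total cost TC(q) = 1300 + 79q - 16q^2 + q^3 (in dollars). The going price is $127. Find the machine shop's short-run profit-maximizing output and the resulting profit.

AVC = 79 - 16q + q^2 has its minimum $15 at q = 8; price $127 clears that bar, so the firm operates.
With MC = 79 - 32q + 3q^2, P = MC on the upward-sloping part at q* = 12.
TR = 127·12 = 1524. TC = 1300 + 372 = 1672. Profit = 1524 − 1672 = -$148.
By producing, the firm covers all variable cost plus $1152 of fixed cost; shutting down would lose the full $1300.

Profit = -$148 at q = 12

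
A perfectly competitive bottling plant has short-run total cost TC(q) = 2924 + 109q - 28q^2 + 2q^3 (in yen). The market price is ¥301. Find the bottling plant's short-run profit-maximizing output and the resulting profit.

Profit = -¥44 at q = 12

AVC = 109 - 28q + 2q^2; min AVC = ¥11 at q = 7. Since P = ¥301 ≥ min AVC, the firm produces.
With MC = 109 - 56q + 6q^2, P = MC on the upward-sloping part at q* = 12.
TR = 301·12 = 3612. TC = 2924 + 732 = 3656. Profit = 3612 − 3656 = -¥44.
That loss of ¥44 beats the ¥2924 the firm would lose by shutting down; producing recovers ¥2880 of fixed cost.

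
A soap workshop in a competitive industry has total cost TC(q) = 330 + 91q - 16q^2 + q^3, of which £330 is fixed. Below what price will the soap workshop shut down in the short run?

£27 per unit

Short-run supply begins at min AVC. From VC = 91q - 16q^2 + q^3, AVC = 91 - 16q + q^2.
dAVC/dq = -16 + 2q = 0 gives q = 8. min AVC = 91 - 16·8 + 8^2 = 27.
For P < £27 the firm produces nothing.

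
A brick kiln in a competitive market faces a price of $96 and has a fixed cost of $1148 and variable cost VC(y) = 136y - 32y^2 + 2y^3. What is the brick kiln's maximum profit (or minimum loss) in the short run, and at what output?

Profit = -$348 at y = 10

AVC = 136 - 32y + 2y^2; min AVC = $8 at y = 8. Since P = $96 ≥ min AVC, the firm produces.
With MC = 136 - 64y + 6y^2, P = MC on the upward-sloping part at y* = 10.
TR = 96·10 = 960. TC = 1148 + 160 = 1308. Profit = 960 − 1308 = -$348.
That loss of $348 beats the $1148 the firm would lose by shutting down; producing recovers $800 of fixed cost.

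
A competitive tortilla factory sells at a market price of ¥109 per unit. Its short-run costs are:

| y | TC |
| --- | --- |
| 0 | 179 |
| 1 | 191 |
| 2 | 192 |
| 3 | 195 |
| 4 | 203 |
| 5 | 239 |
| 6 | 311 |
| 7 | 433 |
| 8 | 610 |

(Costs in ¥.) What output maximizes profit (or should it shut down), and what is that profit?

y = 6; profit = ¥343

Tabulate TR − TC: y=0: -179; y=1: -82; y=2: 26; y=3: 132; y=4: 233; y=5: 306; y=6: 343; y=7: 330; y=8: 262.
Profit is maximized at y = 6. AVC there is 132/6 = ¥22 ≤ P, so producing beats shutting down (which would give -¥179).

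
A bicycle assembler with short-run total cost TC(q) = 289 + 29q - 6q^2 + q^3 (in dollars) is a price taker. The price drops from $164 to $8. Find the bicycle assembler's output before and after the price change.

Output falls from 9 to 0 (the firm shuts down)

AVC = 29 - 6q + q^2, minimized at q = 3 where min AVC = $20. MC = 29 - 12q + 3q^2.
At P = $164 ≥ min AVC, set P = MC on the rising branch: q = 9.
At P = $8 < min AVC = $20, price no longer covers variable cost at any output, so the firm shuts down: q = 0.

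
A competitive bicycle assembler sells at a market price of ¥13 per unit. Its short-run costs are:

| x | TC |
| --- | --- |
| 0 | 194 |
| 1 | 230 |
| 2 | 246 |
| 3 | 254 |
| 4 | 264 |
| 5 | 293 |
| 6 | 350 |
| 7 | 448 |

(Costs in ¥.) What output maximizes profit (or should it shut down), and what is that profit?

Compute π = P·x − TC at each output: x=0: -194; x=1: -217; x=2: -220; x=3: -215; x=4: -212; x=5: -228; x=6: -272; x=7: -357.
Profit is highest at x = 0. Equivalently, the lowest AVC in the table is 70/4 ≈ ¥17.50 at x = 4, and P = ¥13 falls below it — price never covers variable cost, so the firm shuts down and loses only its fixed cost.

x = 0 (shut down); profit = -¥194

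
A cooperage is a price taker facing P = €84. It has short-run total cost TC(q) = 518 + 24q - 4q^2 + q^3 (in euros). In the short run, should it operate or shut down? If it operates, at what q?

Produce at q = 6

Strip out fixed cost: VC = 24q - 4q^2 + q^3. Then AVC = 24 - 4q + q^2 and MC = 24 - 8q + 3q^2.
AVC is minimized where dAVC/dq = -4 + 2q = 0, at q = 2; min AVC = 24 - 4·2 + 2^2 = €20.
Since P = €84 ≥ min AVC = €20, price covers variable cost and the firm should produce.
P = MC gives -60 - 8q + 3q^2 = 0, with roots -10/3 and 6. Take the larger (rising MC): q* = 6.
Check: AVC at q = 6 is €36 ≤ P, so revenue covers variable cost.
Profit = P·q − TC = 84·6 − 734 = -€230, a loss, but smaller than the €518 fixed cost the firm would lose by shutting down.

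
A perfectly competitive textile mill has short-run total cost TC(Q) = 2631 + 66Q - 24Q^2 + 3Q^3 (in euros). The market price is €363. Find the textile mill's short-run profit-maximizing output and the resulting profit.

AVC = 66 - 24Q + 3Q^2 has its minimum €18 at Q = 4; price €363 clears that bar, so the firm operates.
MC = 66 - 48Q + 9Q^2. Setting P = MC and taking the root on the rising branch gives Q* = 9.
TR = 363·9 = 3267. TC = 2631 + 837 = 3468. Profit = 3267 − 3468 = -€201.
Shutting down would mean losing the fixed cost of €2631, so operating at a loss of €201 is better by €2430.

Profit = -€201 at Q = 9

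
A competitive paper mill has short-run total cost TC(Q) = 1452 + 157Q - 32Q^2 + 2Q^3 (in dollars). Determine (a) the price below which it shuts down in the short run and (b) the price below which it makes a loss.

Shutdown price = $29; break-even price = $179

Shutdown price = min AVC. AVC = 157 - 32Q + 2Q^2, with vertex at Q = 8 and minimum $29.
ATC = 1452/Q + 157 - 32Q + 2Q^2. Setting dATC/dQ = −1452/Q^2 − 32 + 4Q = 0 gives Q = 11 (since 4·11^3 − 32·11^2 = 1452).
min ATC = 1452/11 + 157 − 32·11 + 2·11^2 = $179. That is the break-even price.
For $29 ≤ P < $179 the firm produces at a loss; below $29 it shuts down.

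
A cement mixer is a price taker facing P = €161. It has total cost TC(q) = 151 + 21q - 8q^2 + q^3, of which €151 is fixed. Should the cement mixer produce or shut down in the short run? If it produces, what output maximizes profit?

Strip out fixed cost: VC = 21q - 8q^2 + q^3. Then AVC = 21 - 8q + q^2 and MC = 21 - 16q + 3q^2.
The AVC parabola has its vertex at q = 8/2 = 4, where AVC = 21 - 8·4 + 4^2 = €5.
Because €161 ≥ €5, revenue can cover variable cost; the firm operates.
Set P = MC: 161 = 21 - 16q + 3q^2 → -140 - 16q + 3q^2 = 0. The roots are q = -14/3 and q = 10; the profit-maximizing output is on the rising part of MC, so q* = 10.
Check: AVC at q = 10 is €41 ≤ P, so revenue covers variable cost.
Profit = P·q − TC = 161·10 − 561 = €1049.

Produce at q = 10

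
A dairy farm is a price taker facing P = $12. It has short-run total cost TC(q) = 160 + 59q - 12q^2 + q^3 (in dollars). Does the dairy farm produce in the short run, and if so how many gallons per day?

Shut down

Variable cost is VC = 59q - 12q^2 + q^3, so AVC = VC/q = 59 - 12q + q^2 and MC = dTC/dq = 59 - 24q + 3q^2.
AVC hits its minimum where MC = AVC, at q = 6, giving min AVC = 59 - 12·6 + 6^2 = $23.
With P < min AVC ($12 < $23), every unit sold adds to the loss.
Shutting down limits the loss to fixed cost, $160.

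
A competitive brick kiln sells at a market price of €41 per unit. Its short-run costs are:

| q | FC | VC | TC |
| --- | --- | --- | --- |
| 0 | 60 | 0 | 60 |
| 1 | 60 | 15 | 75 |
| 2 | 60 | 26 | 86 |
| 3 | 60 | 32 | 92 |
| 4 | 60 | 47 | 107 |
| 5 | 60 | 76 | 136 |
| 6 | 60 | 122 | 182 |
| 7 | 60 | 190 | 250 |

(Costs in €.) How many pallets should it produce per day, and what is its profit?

Tabulate TR − TC: q=0: -60; q=1: -34; q=2: -4; q=3: 31; q=4: 57; q=5: 69; q=6: 64; q=7: 37.
Profit is maximized at q = 5. AVC there is 76/5 = €15.20 ≤ P, so producing beats shutting down (which would give -€60).

q = 5; profit = €69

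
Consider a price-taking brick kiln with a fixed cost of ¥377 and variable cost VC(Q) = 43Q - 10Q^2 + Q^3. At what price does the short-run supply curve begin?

The shutdown price is the minimum of AVC. VC = 43Q - 10Q^2 + Q^3, so AVC = 43 - 10Q + Q^2.
dAVC/dQ = -10 + 2Q = 0 gives Q = 5. min AVC = 43 - 10·5 + 5^2 = 18.
The firm shuts down for any P below ¥18.

¥18 per unit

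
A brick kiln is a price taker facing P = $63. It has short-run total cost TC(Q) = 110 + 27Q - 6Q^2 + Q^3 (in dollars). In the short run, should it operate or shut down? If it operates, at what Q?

From TC, MC = TC'(Q) = 27 - 12Q + 3Q^2 and AVC = VC/Q = 27 - 6Q + Q^2.
AVC is minimized where dAVC/dQ = -6 + 2Q = 0, at Q = 3; min AVC = 27 - 6·3 + 3^2 = $18.
Because $63 ≥ $18, revenue can cover variable cost; the firm operates.
P = MC gives -36 - 12Q + 3Q^2 = 0, with roots -2 and 6. Take the larger (rising MC): Q* = 6.
Check: AVC at Q = 6 is $27 ≤ P, so revenue covers variable cost.
Profit = P·Q − TC = 63·6 − 272 = $106.

Produce at Q = 6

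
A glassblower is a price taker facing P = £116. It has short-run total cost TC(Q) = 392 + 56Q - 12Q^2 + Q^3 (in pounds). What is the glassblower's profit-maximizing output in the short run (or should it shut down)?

Produce at Q = 10

Strip out fixed cost: VC = 56Q - 12Q^2 + Q^3. Then AVC = 56 - 12Q + Q^2 and MC = 56 - 24Q + 3Q^2.
AVC is minimized where dAVC/dQ = -12 + 2Q = 0, at Q = 6; min AVC = 56 - 12·6 + 6^2 = £20.
Since P = £116 ≥ min AVC = £20, price covers variable cost and the firm should produce.
P = MC gives -60 - 24Q + 3Q^2 = 0, with roots -2 and 10. Take the larger (rising MC): Q* = 10.
Check: AVC at Q = 10 is £36 ≤ P, so revenue covers variable cost.
Profit = P·Q − TC = 116·10 − 752 = £408.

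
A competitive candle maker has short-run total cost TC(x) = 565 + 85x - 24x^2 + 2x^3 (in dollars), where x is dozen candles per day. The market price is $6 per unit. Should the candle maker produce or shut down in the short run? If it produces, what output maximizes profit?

From TC, MC = TC'(x) = 85 - 48x + 6x^2 and AVC = VC/x = 85 - 24x + 2x^2.
AVC is minimized where dAVC/dx = -24 + 4x = 0, at x = 6; min AVC = 85 - 24·6 + 2·6^2 = $13.
Since P = $6 < min AVC = $13, price fails to cover variable cost at any output.
The firm minimizes its loss by shutting down and losing only its fixed cost of $565.

Shut down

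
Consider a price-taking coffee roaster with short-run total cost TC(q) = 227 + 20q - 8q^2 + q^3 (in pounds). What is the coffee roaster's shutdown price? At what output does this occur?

Short-run supply begins at min AVC. From VC = 20q - 8q^2 + q^3, AVC = 20 - 8q + q^2.
dAVC/dq = -8 + 2q = 0 gives q = 4. min AVC = 20 - 8·4 + 4^2 = 4.
The firm shuts down for any P below £4.

£4 per unit, at q = 4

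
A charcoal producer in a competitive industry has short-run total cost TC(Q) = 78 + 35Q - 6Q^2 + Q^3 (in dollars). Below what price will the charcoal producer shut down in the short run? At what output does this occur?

$26 per unit, at Q = 3

The firm shuts down when price falls below the minimum of average variable cost. AVC = VC/Q = 35 - 6Q + Q^2.
At the minimum of AVC, MC = AVC. MC = 35 - 12Q + 3Q^2; setting MC = AVC gives 2Q^2 - 6Q = 0, so Q = 3. min AVC = 26.
So the shutdown price is $26.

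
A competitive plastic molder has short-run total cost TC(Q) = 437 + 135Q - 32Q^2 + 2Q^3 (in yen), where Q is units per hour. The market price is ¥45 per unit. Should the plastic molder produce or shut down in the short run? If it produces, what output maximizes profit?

Produce at Q = 9

Strip out fixed cost: VC = 135Q - 32Q^2 + 2Q^3. Then AVC = 135 - 32Q + 2Q^2 and MC = 135 - 64Q + 6Q^2.
AVC hits its minimum where MC = AVC, at Q = 8, giving min AVC = 135 - 32·8 + 2·8^2 = ¥7.
P = ¥45 exceeds min AVC = ¥7, so the firm stays open.
Solving P = MC: 90 - 64Q + 6Q^2 = 0 ⇒ Q = 5/3 or 9. On the upward-sloping branch, Q* = 9.
Check: AVC at Q = 9 is ¥9 ≤ P, so revenue covers variable cost.
Profit = P·Q − TC = 45·9 − 518 = -¥113, a loss, but smaller than the ¥437 fixed cost the firm would lose by shutting down.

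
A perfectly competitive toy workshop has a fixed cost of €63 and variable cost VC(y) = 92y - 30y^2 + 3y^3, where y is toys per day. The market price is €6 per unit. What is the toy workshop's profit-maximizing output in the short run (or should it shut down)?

Shut down

Strip out fixed cost: VC = 92y - 30y^2 + 3y^3. Then AVC = 92 - 30y + 3y^2 and MC = 92 - 60y + 9y^2.
AVC is minimized where dAVC/dy = -30 + 6y = 0, at y = 5; min AVC = 92 - 30·5 + 3·5^2 = €17.
P = €6 lies below min AVC = €17; no output level covers variable cost.
The firm minimizes its loss by shutting down and losing only its fixed cost of €63.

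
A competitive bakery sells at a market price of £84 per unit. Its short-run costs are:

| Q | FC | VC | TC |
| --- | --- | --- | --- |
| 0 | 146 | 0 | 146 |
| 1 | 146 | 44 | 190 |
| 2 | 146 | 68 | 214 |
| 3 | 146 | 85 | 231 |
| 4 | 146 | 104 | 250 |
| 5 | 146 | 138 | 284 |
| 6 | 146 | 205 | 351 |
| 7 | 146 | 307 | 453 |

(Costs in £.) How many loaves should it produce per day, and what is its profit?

Profit at each row (π = 84Q − TC): Q=0: -146; Q=1: -106; Q=2: -46; Q=3: 21; Q=4: 86; Q=5: 136; Q=6: 153; Q=7: 135.
Profit is maximized at Q = 6. AVC there is 205/6 = £34.17 ≤ P, so producing beats shutting down (which would give -£146).

Q = 6; profit = £153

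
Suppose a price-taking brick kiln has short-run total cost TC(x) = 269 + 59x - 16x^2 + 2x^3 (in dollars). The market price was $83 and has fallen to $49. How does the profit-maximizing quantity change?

Output falls from 6 to 5

MC = 59 - 32x + 6x^2; the shutdown threshold is min AVC = $27 (at x = 4).
At P = $83 ≥ min AVC, set P = MC on the rising branch: x = 6.
At P = $49 ≥ min AVC, set P = MC: x = 5. The firm stays open but cuts output.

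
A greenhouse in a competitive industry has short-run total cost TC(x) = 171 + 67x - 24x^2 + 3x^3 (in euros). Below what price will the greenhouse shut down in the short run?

The firm shuts down when price falls below the minimum of average variable cost. AVC = VC/x = 67 - 24x + 3x^2.
dAVC/dx = -24 + 6x = 0 gives x = 4. min AVC = 67 - 24·4 + 3·4^2 = 19.
The firm shuts down for any P below €19.

€19 per unit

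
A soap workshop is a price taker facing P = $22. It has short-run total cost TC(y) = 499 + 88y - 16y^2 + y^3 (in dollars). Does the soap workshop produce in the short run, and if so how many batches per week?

Strip out fixed cost: VC = 88y - 16y^2 + y^3. Then AVC = 88 - 16y + y^2 and MC = 88 - 32y + 3y^2.
AVC hits its minimum where MC = AVC, at y = 8, giving min AVC = 88 - 16·8 + 8^2 = $24.
With P < min AVC ($22 < $24), every unit sold adds to the loss.
Shutting down limits the loss to fixed cost, $499.

Shut down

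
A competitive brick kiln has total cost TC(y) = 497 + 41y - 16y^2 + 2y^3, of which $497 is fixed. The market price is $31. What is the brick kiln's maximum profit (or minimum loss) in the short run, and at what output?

AVC = 41 - 16y + 2y^2; min AVC = $9 at y = 4. Since P = $31 ≥ min AVC, the firm produces.
MC = 41 - 32y + 6y^2. Setting P = MC and taking the root on the rising branch gives y* = 5.
TR = 31·5 = 155. TC = 497 + 55 = 552. Profit = 155 − 552 = -$397.
By producing, the firm covers all variable cost plus $100 of fixed cost; shutting down would lose the full $497.

Profit = -$397 at y = 5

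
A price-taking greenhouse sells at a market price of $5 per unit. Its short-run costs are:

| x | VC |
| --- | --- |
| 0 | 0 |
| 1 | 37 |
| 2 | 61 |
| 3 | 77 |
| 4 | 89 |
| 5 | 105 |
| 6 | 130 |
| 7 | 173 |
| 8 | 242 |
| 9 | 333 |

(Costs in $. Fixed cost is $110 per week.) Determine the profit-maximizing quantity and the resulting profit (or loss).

Profit at each row (π = 5x − TC): x=0: -110; x=1: -142; x=2: -161; x=3: -172; x=4: -179; x=5: -190; x=6: -210; x=7: -248; x=8: -312; x=9: -398.
Profit is highest at x = 0. Equivalently, the lowest AVC in the table is 105/5 ≈ $21 at x = 5, and P = $5 falls below it — price never covers variable cost, so the firm shuts down and loses only its fixed cost.

x = 0 (shut down); profit = -$110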